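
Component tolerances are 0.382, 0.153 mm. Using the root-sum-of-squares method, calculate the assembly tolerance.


RSS = sqrt(0.382^2 + 0.153^2)
= sqrt(0.169333)
= 0.4115

0.4115


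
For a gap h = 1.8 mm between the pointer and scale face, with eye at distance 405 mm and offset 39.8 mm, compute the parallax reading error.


error = h * offset / d
= 1.8 * 39.8 / 405
= 0.1769

0.1769


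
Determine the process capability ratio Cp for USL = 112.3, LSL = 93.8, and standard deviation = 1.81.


Cp = (USL - LSL) / (6 * sigma)
= (112.3 - 93.8) / (6 * 1.81)
= 18.5000 / 10.8600
= 1.7035

1.7035


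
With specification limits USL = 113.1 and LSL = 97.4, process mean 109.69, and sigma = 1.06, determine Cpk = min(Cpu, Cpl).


Cpu = (USL - mean) / (3*sigma) = (113.1 - 109.69) / (3*1.06) = 1.0723
Cpl = (mean - LSL) / (3*sigma) = (109.69 - 97.4) / (3*1.06) = 3.8648
Cpk = min(Cpu, Cpl) = 1.0723

1.0723


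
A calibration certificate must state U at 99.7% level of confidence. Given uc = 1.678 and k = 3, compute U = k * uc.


U = k * uc
U = 3 * 1.678
U = 5.0340

5.0340


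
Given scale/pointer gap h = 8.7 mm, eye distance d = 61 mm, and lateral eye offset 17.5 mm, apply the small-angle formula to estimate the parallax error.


error = h * offset / d
= 8.7 * 17.5 / 61
= 2.4959

2.4959


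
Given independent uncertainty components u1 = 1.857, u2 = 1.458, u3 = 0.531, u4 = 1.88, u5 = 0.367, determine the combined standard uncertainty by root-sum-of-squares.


uc = sqrt(1.857^2 + 1.458^2 + 0.531^2 + 1.88^2 + 0.367^2)
uc = sqrt(9.525263)
uc = 3.0863

3.0863


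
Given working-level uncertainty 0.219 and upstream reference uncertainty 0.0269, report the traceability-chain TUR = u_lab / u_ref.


TUR = u_lab / u_ref
= 0.219 / 0.0269
= 8.1413

8.1413


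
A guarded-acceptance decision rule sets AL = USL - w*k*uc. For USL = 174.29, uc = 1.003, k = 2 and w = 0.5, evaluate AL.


U = k * uc = 2 * 1.003 = 2.006
guard band g = w * U = 0.5 * 2.006 = 1.003
AL = USL - g = 174.29 - 1.003
AL = 173.2870

173.2870


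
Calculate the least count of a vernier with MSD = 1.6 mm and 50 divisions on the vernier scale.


LC = MSD / n_div
= 1.6 / 50
= 0.0320

0.0320


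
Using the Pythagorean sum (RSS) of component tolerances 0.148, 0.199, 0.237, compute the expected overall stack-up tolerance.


RSS = sqrt(0.148^2 + 0.199^2 + 0.237^2)
= sqrt(0.117674)
= 0.3430

0.3430


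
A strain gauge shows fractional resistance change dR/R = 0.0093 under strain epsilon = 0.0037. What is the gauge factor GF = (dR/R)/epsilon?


GF = (dR/R) / epsilon
= 0.0093 / 0.0037
= 2.5135

2.5135


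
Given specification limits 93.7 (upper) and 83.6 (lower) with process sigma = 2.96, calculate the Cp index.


Cp = (USL - LSL) / (6 * sigma)
= (93.7 - 83.6) / (6 * 2.96)
= 10.1000 / 17.7600
= 0.5687

0.5687


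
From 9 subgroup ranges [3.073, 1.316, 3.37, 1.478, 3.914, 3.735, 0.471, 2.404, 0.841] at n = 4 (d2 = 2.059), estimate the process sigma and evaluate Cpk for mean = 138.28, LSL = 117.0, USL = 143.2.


R_bar = (3.073 + 1.316 + 3.37 + 1.478 + 3.914 + 3.735 + 0.471 + 2.404 + 0.841) / 9 = 2.2891111
sigma = R_bar / d2 = 2.2891111 / 2.059 = 1.1117587
Cp = (USL - LSL)/(6*sigma) = (143.2 - 117.0)/(6*1.1117587) = 3.9277
Cpu = (143.2 - 138.28)/(3*1.1117587) = 1.4751
Cpl = (138.28 - 117.0)/(3*1.1117587) = 6.3803
Cpk = min(Cpu, Cpl) = 1.4751

1.4751


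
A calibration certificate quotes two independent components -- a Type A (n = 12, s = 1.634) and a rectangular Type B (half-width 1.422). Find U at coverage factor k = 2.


u_A = s / sqrt(n) = 1.634 / sqrt(12) = 0.47169517
u_B = half_width / sqrt(3) = 1.422 / sqrt(3) = 0.82099208
uc = sqrt(u_A^2 + u_B^2) = sqrt(0.47169517^2 + 0.82099208^2) = 0.94684969
U = k * uc = 2 * 0.94684969
U = 1.8937

1.8937


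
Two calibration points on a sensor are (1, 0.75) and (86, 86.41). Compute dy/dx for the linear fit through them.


slope = (y2 - y1) / (x2 - x1)
= (86.41 - 0.75) / (86 - 1)
= 85.6600 / 85
= 1.0078

1.0078


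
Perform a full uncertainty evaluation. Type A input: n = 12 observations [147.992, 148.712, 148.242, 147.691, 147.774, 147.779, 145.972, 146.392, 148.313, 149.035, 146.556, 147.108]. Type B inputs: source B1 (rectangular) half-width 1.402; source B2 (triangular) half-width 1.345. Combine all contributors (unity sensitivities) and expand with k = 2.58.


mean = (147.992 + 148.712 + 148.242 + 147.691 + 147.774 + 147.779 + 145.972 + 146.392 + 148.313 + 149.035 + 146.556 + 147.108) / 12 = 147.6305
s = sqrt(sum((x - mean)^2)/(n-1)) = 0.94729514
u_A = s / sqrt(n) = 0.94729514 / sqrt(12) = 0.27346055
u_B1 = 1.402 / sqrt(3) = 0.80944508
u_B2 = 1.345 / sqrt(6) = 0.54909395
uc = sqrt(0.27346055^2 + 0.80944508^2 + 0.54909395^2) = 1.0156211
U = k * uc = 2.58 * 1.0156211
U = 2.6203

2.6203


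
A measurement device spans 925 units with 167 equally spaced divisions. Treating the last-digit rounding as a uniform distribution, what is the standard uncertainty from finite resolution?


resolution = range / divisions
resolution = 925 / 167 = 5.5389222
u_res = resolution / (2*sqrt(3))
u_res = 5.5389222 / 3.4641016
u_res = 1.5989

1.5989


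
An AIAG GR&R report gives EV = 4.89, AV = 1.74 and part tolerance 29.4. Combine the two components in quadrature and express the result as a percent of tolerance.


GRR = sqrt(EV^2 + AV^2) = sqrt(4.89^2 + 1.74^2) = 5.1903468
%GRR = GRR / tol * 100 = 5.1903468 / 29.4 * 100
%GRR = 17.6542

17.6542


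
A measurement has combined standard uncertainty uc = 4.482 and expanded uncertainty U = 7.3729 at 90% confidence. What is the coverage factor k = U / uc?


k = U / uc
k = 7.3729 / 4.482
k = 1.645

1.645


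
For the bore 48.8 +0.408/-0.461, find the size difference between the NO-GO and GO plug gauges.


GO = nominal - lower_tol (smallest hole = maximum material condition)
GO = 48.8 - 0.461 = 48.339
NO-GO = nominal + upper_tol (largest hole = least material condition)
NO-GO = 48.8 + 0.408 = 49.208
spread = NO-GO - GO = 49.208 - 48.339 = 0.8690

0.8690


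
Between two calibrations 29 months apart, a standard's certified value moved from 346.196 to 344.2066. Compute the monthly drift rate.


rate = (v2 - v1) / months
= (344.2066 - 346.196) / 29
= -1.9894 / 29
= -0.0686

-0.0686


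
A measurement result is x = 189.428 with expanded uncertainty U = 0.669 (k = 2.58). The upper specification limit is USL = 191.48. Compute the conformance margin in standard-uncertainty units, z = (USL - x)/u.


u = U / k = 0.669 / 2.58 = 0.25930233
margin = |USL - x| = |191.48 - 189.428| = 2.052
z = margin / u = 2.052 / 0.25930233
z = 7.9135

7.9135


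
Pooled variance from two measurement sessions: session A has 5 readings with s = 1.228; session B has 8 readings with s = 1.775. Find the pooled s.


s_p = sqrt(((n1-1)*s1^2 + (n2-1)*s2^2) / (n1+n2-2))
numerator = (5-1)*1.228^2 + (8-1)*1.775^2 = 6.031936 + 22.054375 = 28.086311
denominator = 5 + 8 - 2 = 11
s_p^2 = 28.086311 / 11 = 2.553301
s_p = sqrt(2.553301) = 1.5979

1.5979


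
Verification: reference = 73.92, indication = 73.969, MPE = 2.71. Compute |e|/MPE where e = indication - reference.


e = indication - reference = 73.969 - 73.92 = 0.0490
|e| = 0.0490
ratio = |e| / MPE = 0.0490 / 2.71
ratio = 0.0181

0.0181


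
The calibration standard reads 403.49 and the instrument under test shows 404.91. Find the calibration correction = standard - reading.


Correction = standard - reading
= 403.49 - 404.91
= -1.4200

-1.4200


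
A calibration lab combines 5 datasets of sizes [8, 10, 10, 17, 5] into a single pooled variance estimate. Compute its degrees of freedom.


nu = sum_i (n_i - 1)
nu = ((8 - 1) + (10 - 1) + (10 - 1) + (17 - 1) + (5 - 1))
nu = 7 + 9 + 9 + 16 + 4
nu = 45

45


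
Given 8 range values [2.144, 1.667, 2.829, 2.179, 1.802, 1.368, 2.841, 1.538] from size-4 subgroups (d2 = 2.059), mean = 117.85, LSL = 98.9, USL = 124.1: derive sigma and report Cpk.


R_bar = (2.144 + 1.667 + 2.829 + 2.179 + 1.802 + 1.368 + 2.841 + 1.538) / 8 = 2.046
sigma = R_bar / d2 = 2.046 / 2.059 = 0.99368626
Cp = (USL - LSL)/(6*sigma) = (124.1 - 98.9)/(6*0.99368626) = 4.2267
Cpu = (124.1 - 117.85)/(3*0.99368626) = 2.0966
Cpl = (117.85 - 98.9)/(3*0.99368626) = 6.3568
Cpk = min(Cpu, Cpl) = 2.0966

2.0966


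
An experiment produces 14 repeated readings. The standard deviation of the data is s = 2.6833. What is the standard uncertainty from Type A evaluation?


u_A = s / sqrt(n)
u_A = 2.6833 / sqrt(14)
u_A = 2.6833 / 3.7416574
u_A = 0.7171

0.7171


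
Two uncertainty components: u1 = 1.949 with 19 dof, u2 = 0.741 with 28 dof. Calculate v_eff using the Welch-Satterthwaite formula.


uc = sqrt(u1^2 + u2^2) = sqrt(1.949^2 + 0.741^2) = 2.0851096
v_eff = uc^4 / (u1^4/v1 + u2^4/v2)
= 2.0851096^4 / (1.949^4/19 + 0.741^4/28)
= 18.902339 / 0.770208
v_eff = 24.5419

24.5419


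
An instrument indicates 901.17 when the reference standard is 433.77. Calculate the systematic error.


Systematic error = measured - true
= 901.17 - 433.77
= 467.4000

467.4000


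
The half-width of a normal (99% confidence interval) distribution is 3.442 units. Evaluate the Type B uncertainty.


u_B = half_width / 2.576
u_B = 3.442 / 2.576
u_B = 1.3362

1.3362


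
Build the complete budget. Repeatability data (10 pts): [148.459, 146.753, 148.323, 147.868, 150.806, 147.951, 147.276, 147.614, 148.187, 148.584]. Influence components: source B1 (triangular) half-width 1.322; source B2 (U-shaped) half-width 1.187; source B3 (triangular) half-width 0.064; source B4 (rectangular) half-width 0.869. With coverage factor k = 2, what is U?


mean = (148.459 + 146.753 + 148.323 + 147.868 + 150.806 + 147.951 + 147.276 + 147.614 + 148.187 + 148.584) / 10 = 148.1821
s = sqrt(sum((x - mean)^2)/(n-1)) = 1.0791495
u_A = s / sqrt(n) = 1.0791495 / sqrt(10) = 0.34125704
u_B1 = 1.322 / sqrt(6) = 0.53970424
u_B2 = 1.187 / sqrt(2) = 0.83933575
u_B3 = 0.064 / sqrt(6) = 0.026127891
u_B4 = 0.869 / sqrt(3) = 0.50171738
uc = sqrt(0.34125704^2 + 0.53970424^2 + 0.83933575^2 + 0.026127891^2 + 0.50171738^2) = 1.1681714
U = k * uc = 2 * 1.1681714
U = 2.3363

2.3363


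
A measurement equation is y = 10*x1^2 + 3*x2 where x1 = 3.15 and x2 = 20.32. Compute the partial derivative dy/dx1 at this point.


y = 10*x1^2 + 3*x2
dy/dx1 = 2*10*x1
Evaluate at x1 = 3.15: c1 = 20 * 3.15
c1 = 63.0000

63.0000


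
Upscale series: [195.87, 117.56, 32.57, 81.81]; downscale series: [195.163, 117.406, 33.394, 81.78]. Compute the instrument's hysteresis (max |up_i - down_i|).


|195.87 - 195.163| = 0.7070
|117.56 - 117.406| = 0.1540
|32.57 - 33.394| = 0.8240
|81.81 - 81.78| = 0.0300
hysteresis = max(diffs) = 0.8240

0.8240


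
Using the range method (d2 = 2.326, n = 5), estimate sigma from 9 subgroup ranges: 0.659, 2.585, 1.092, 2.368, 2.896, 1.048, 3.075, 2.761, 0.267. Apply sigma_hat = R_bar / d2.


R_bar = (0.659 + 2.585 + 1.092 + 2.368 + 2.896 + 1.048 + 3.075 + 2.761 + 0.267) / 9
R_bar = 16.751 / 9 = 1.8612222
sigma_hat = R_bar / d2 = 1.8612222 / 2.326 = 0.8002

0.8002


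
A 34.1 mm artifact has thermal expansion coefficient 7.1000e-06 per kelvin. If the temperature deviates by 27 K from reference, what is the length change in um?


dL = L * alpha * dT
= 34.1 * 7.1000e-06 * 27
= 0.0065370 mm
dL_um = 0.0065370 * 1000 = 6.5370 um

6.5370


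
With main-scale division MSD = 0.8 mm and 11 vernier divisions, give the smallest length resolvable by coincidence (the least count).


LC = MSD / n_div
= 0.8 / 11
= 0.0727

0.0727


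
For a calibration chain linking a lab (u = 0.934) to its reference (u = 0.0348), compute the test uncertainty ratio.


TUR = u_lab / u_ref
= 0.934 / 0.0348
= 26.8391

26.8391


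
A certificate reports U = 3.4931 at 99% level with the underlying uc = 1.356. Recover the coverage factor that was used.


k = U / uc
k = 3.4931 / 1.356
k = 2.576

2.576


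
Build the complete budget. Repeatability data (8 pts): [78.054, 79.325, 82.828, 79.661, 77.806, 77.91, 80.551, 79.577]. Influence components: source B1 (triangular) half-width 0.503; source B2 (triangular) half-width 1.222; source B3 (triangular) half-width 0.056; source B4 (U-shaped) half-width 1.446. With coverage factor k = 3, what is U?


mean = (78.054 + 79.325 + 82.828 + 79.661 + 77.806 + 77.91 + 80.551 + 79.577) / 8 = 79.464
s = sqrt(sum((x - mean)^2)/(n-1)) = 1.6784748
u_A = s / sqrt(n) = 1.6784748 / sqrt(8) = 0.59343046
u_B1 = 0.503 / sqrt(6) = 0.20534889
u_B2 = 1.222 / sqrt(6) = 0.49887941
u_B3 = 0.056 / sqrt(6) = 0.022861904
u_B4 = 1.446 / sqrt(2) = 1.0224764
uc = sqrt(0.59343046^2 + 0.20534889^2 + 0.49887941^2 + 0.022861904^2 + 1.0224764^2) = 1.2996881
U = k * uc = 3 * 1.2996881
U = 3.8991

3.8991


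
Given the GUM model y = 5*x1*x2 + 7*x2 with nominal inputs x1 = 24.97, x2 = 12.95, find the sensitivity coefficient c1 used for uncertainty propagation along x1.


y = 5*x1*x2 + 7*x2
dy/dx1 = 5*x2
Evaluate at x2 = 12.95: c1 = 5 * 12.95
c1 = 64.7500

64.7500


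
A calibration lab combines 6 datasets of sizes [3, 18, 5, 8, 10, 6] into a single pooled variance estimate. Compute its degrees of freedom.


nu = sum_i (n_i - 1)
nu = ((3 - 1) + (18 - 1) + (5 - 1) + (8 - 1) + (10 - 1) + (6 - 1))
nu = 2 + 17 + 4 + 7 + 9 + 5
nu = 44

44


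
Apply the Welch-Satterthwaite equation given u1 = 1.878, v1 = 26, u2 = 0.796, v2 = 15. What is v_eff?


uc = sqrt(u1^2 + u2^2) = sqrt(1.878^2 + 0.796^2) = 2.0397304
v_eff = uc^4 / (u1^4/v1 + u2^4/v2)
= 2.0397304^4 / (1.878^4/26 + 0.796^4/15)
= 17.309761 / 0.50518426
v_eff = 34.2643

34.2643


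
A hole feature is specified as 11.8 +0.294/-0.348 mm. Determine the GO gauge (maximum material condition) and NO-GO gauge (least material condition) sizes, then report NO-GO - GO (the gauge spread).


GO = nominal - lower_tol (smallest hole = maximum material condition)
GO = 11.8 - 0.348 = 11.452
NO-GO = nominal + upper_tol (largest hole = least material condition)
NO-GO = 11.8 + 0.294 = 12.094
spread = NO-GO - GO = 12.094 - 11.452 = 0.6420

0.6420


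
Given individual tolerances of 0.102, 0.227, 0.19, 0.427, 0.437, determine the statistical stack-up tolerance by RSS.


RSS = sqrt(0.102^2 + 0.227^2 + 0.19^2 + 0.427^2 + 0.437^2)
= sqrt(0.471331)
= 0.6865

0.6865


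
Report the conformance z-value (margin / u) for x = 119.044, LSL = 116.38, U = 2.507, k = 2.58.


u = U / k = 2.507 / 2.58 = 0.97170543
margin = |LSL - x| = |116.38 - 119.044| = 2.664
z = margin / u = 2.664 / 0.97170543
z = 2.7416

2.7416


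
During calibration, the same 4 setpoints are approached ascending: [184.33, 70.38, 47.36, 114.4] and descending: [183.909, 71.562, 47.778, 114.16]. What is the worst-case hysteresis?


|184.33 - 183.909| = 0.4210
|70.38 - 71.562| = 1.1820
|47.36 - 47.778| = 0.4180
|114.4 - 114.16| = 0.2400
hysteresis = max(diffs) = 1.1820

1.1820


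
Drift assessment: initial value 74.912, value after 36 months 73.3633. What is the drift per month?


rate = (v2 - v1) / months
= (73.3633 - 74.912) / 36
= -1.5487 / 36
= -0.0430

-0.0430


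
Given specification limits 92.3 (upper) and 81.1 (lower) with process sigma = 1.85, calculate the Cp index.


Cp = (USL - LSL) / (6 * sigma)
= (92.3 - 81.1) / (6 * 1.85)
= 11.2000 / 11.1000
= 1.0090

1.0090


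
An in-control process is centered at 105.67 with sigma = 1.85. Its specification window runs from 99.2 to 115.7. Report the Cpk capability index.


Cpu = (USL - mean) / (3*sigma) = (115.7 - 105.67) / (3*1.85) = 1.8072
Cpl = (mean - LSL) / (3*sigma) = (105.67 - 99.2) / (3*1.85) = 1.1658
Cpk = min(Cpu, Cpl) = 1.1658

1.1658


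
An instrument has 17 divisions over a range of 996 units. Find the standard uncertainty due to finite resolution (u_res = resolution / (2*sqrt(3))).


resolution = range / divisions
resolution = 996 / 17 = 58.588235
u_res = resolution / (2*sqrt(3))
u_res = 58.588235 / 3.4641016
u_res = 16.9130

16.9130


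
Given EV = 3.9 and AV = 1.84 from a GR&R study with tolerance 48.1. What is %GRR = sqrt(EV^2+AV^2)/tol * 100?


GRR = sqrt(EV^2 + AV^2) = sqrt(3.9^2 + 1.84^2) = 4.3122616
%GRR = GRR / tol * 100 = 4.3122616 / 48.1 * 100
%GRR = 8.9652

8.9652


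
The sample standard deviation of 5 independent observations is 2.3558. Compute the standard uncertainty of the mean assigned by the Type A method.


u_A = s / sqrt(n)
u_A = 2.3558 / sqrt(5)
u_A = 2.3558 / 2.236068
u_A = 1.0535

1.0535


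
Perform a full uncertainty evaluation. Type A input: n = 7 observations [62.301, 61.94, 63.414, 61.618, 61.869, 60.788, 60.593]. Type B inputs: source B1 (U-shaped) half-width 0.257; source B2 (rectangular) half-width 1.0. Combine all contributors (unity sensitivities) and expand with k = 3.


mean = (62.301 + 61.94 + 63.414 + 61.618 + 61.869 + 60.788 + 60.593) / 7 = 61.789
s = sqrt(sum((x - mean)^2)/(n-1)) = 0.94812341
u_A = s / sqrt(n) = 0.94812341 / sqrt(7) = 0.35835697
u_B1 = 0.257 / sqrt(2) = 0.18172644
u_B2 = 1.0 / sqrt(3) = 0.57735027
uc = sqrt(0.35835697^2 + 0.18172644^2 + 0.57735027^2) = 0.70340426
U = k * uc = 3 * 0.70340426
U = 2.1102

2.1102


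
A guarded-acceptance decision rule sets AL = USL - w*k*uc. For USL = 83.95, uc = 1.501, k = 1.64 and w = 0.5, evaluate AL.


U = k * uc = 1.64 * 1.501 = 2.46164
guard band g = w * U = 0.5 * 2.46164 = 1.23082
AL = USL - g = 83.95 - 1.23082
AL = 82.7192

82.7192


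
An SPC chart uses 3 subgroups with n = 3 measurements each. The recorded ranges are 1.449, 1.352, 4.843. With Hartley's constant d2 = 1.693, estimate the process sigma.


R_bar = (1.449 + 1.352 + 4.843) / 3
R_bar = 7.644 / 3 = 2.548
sigma_hat = R_bar / d2 = 2.548 / 1.693 = 1.5050

1.5050


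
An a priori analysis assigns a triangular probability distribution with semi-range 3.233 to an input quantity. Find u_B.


u_B = half_width / sqrt(6)
u_B = 3.233 / 2.4494897
u_B = 1.3199

1.3199


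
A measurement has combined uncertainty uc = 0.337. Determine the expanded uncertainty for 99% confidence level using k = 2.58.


U = k * uc
U = 2.58 * 0.337
U = 0.8695

0.8695


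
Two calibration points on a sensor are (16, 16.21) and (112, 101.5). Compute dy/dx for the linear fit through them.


slope = (y2 - y1) / (x2 - x1)
= (101.5 - 16.21) / (112 - 16)
= 85.2900 / 96
= 0.8884

0.8884


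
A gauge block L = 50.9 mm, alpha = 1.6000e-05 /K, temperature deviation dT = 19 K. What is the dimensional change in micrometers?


dL = L * alpha * dT
= 50.9 * 1.6000e-05 * 19
= 0.0154736 mm
dL_um = 0.0154736 * 1000 = 15.4736 um

15.4736


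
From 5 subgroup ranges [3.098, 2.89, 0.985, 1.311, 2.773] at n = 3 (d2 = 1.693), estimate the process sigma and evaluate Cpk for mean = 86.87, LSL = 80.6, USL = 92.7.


R_bar = (3.098 + 2.89 + 0.985 + 1.311 + 2.773) / 5 = 2.2114
sigma = R_bar / d2 = 2.2114 / 1.693 = 1.306202
Cp = (USL - LSL)/(6*sigma) = (92.7 - 80.6)/(6*1.306202) = 1.5439
Cpu = (92.7 - 86.87)/(3*1.306202) = 1.4878
Cpl = (86.87 - 80.6)/(3*1.306202) = 1.6001
Cpk = min(Cpu, Cpl) = 1.4878

1.4878


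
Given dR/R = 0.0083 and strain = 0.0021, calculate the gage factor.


GF = (dR/R) / epsilon
= 0.0083 / 0.0021
= 3.9524

3.9524


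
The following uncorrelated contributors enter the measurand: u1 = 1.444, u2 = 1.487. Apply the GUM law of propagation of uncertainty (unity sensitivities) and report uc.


uc = sqrt(1.444^2 + 1.487^2)
uc = sqrt(4.296305)
uc = 2.0728

2.0728


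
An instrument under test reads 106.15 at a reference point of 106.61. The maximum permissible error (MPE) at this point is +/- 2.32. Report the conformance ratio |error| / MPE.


e = indication - reference = 106.15 - 106.61 = -0.4600
|e| = 0.4600
ratio = |e| / MPE = 0.4600 / 2.32
ratio = 0.1983

0.1983


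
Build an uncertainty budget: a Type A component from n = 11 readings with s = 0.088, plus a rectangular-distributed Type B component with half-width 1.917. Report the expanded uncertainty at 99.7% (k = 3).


u_A = s / sqrt(n) = 0.088 / sqrt(11) = 0.026532998
u_B = half_width / sqrt(3) = 1.917 / sqrt(3) = 1.1067805
uc = sqrt(u_A^2 + u_B^2) = sqrt(0.026532998^2 + 1.1067805^2) = 1.1070985
U = k * uc = 3 * 1.1070985
U = 3.3213

3.3213


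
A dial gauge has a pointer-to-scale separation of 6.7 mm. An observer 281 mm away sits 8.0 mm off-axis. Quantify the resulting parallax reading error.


error = h * offset / d
= 6.7 * 8.0 / 281
= 0.1907

0.1907


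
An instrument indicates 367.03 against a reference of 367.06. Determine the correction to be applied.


Correction = standard - reading
= 367.06 - 367.03
= 0.0300

0.0300


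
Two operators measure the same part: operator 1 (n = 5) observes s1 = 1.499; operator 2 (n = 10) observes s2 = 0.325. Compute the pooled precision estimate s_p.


s_p = sqrt(((n1-1)*s1^2 + (n2-1)*s2^2) / (n1+n2-2))
numerator = (5-1)*1.499^2 + (10-1)*0.325^2 = 8.988004 + 0.950625 = 9.938629
denominator = 5 + 10 - 2 = 13
s_p^2 = 9.938629 / 13 = 0.76450992
s_p = sqrt(0.76450992) = 0.8744

0.8744


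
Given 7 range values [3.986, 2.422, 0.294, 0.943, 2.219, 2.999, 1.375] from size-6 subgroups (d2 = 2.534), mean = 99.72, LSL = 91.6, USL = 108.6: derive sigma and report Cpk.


R_bar = (3.986 + 2.422 + 0.294 + 0.943 + 2.219 + 2.999 + 1.375) / 7 = 2.034
sigma = R_bar / d2 = 2.034 / 2.534 = 0.8026835
Cp = (USL - LSL)/(6*sigma) = (108.6 - 91.6)/(6*0.8026835) = 3.5298
Cpu = (108.6 - 99.72)/(3*0.8026835) = 3.6876
Cpl = (99.72 - 91.6)/(3*0.8026835) = 3.3720
Cpk = min(Cpu, Cpl) = 3.3720

3.3720


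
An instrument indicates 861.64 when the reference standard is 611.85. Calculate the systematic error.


Systematic error = measured - true
= 861.64 - 611.85
= 249.7900

249.7900


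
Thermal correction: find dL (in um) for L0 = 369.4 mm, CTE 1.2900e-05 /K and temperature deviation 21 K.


dL = L * alpha * dT
= 369.4 * 1.2900e-05 * 21
= 0.1000705 mm
dL_um = 0.1000705 * 1000 = 100.0705 um

100.0705


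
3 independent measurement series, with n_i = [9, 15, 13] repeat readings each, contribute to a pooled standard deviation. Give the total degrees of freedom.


nu = sum_i (n_i - 1)
nu = ((9 - 1) + (15 - 1) + (13 - 1))
nu = 8 + 14 + 12
nu = 34

34


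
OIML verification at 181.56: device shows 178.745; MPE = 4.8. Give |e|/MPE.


e = indication - reference = 178.745 - 181.56 = -2.8150
|e| = 2.8150
ratio = |e| / MPE = 2.8150 / 4.8
ratio = 0.5865

0.5865


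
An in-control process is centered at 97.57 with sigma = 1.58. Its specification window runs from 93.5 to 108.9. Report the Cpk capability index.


Cpu = (USL - mean) / (3*sigma) = (108.9 - 97.57) / (3*1.58) = 2.3903
Cpl = (mean - LSL) / (3*sigma) = (97.57 - 93.5) / (3*1.58) = 0.8586
Cpk = min(Cpu, Cpl) = 0.8586

0.8586


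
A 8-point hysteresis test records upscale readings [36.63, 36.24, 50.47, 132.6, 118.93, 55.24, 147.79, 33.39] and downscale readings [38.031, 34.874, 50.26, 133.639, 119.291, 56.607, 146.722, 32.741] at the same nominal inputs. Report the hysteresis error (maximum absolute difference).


|36.63 - 38.031| = 1.4010
|36.24 - 34.874| = 1.3660
|50.47 - 50.26| = 0.2100
|132.6 - 133.639| = 1.0390
|118.93 - 119.291| = 0.3610
|55.24 - 56.607| = 1.3670
|147.79 - 146.722| = 1.0680
|33.39 - 32.741| = 0.6490
hysteresis = max(diffs) = 1.4010

1.4010


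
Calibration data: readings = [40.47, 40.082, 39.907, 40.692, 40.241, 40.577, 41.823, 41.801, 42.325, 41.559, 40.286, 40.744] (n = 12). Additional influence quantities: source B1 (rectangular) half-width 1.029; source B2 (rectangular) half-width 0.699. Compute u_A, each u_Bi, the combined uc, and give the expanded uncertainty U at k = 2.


mean = (40.47 + 40.082 + 39.907 + 40.692 + 40.241 + 40.577 + 41.823 + 41.801 + 42.325 + 41.559 + 40.286 + 40.744) / 12 = 40.87558333
s = sqrt(sum((x - mean)^2)/(n-1)) = 0.79457026
u_A = s / sqrt(n) = 0.79457026 / sqrt(12) = 0.22937268
u_B1 = 1.029 / sqrt(3) = 0.59409343
u_B2 = 0.699 / sqrt(3) = 0.40356784
uc = sqrt(0.22937268^2 + 0.59409343^2 + 0.40356784^2) = 0.7539402
U = k * uc = 2 * 0.7539402
U = 1.5079

1.5079


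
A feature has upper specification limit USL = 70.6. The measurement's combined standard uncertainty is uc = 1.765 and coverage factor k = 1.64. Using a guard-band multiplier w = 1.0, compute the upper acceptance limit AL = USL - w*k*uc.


U = k * uc = 1.64 * 1.765 = 2.8946
guard band g = w * U = 1.0 * 2.8946 = 2.8946
AL = USL - g = 70.6 - 2.8946
AL = 67.7054

67.7054


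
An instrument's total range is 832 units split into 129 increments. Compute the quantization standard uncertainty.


resolution = range / divisions
resolution = 832 / 129 = 6.4496124
u_res = resolution / (2*sqrt(3))
u_res = 6.4496124 / 3.4641016
u_res = 1.8618

1.8618


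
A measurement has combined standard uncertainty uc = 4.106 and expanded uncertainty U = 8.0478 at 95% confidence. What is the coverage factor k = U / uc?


k = U / uc
k = 8.0478 / 4.106
k = 1.96

1.96


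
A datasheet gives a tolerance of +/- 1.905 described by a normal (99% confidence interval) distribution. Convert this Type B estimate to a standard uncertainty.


u_B = half_width / 2.576
u_B = 1.905 / 2.576
u_B = 0.7395

0.7395


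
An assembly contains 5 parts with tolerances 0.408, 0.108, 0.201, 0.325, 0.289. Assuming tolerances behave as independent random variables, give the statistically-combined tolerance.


RSS = sqrt(0.408^2 + 0.108^2 + 0.201^2 + 0.325^2 + 0.289^2)
= sqrt(0.407675)
= 0.6385

0.6385


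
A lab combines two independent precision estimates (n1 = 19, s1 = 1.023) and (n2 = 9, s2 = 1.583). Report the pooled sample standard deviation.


s_p = sqrt(((n1-1)*s1^2 + (n2-1)*s2^2) / (n1+n2-2))
numerator = (19-1)*1.023^2 + (9-1)*1.583^2 = 18.837522 + 20.047112 = 38.884634
denominator = 19 + 9 - 2 = 26
s_p^2 = 38.884634 / 26 = 1.4955628
s_p = sqrt(1.4955628) = 1.2229

1.2229


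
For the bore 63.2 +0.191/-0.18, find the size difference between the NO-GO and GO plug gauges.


GO = nominal - lower_tol (smallest hole = maximum material condition)
GO = 63.2 - 0.18 = 63.02
NO-GO = nominal + upper_tol (largest hole = least material condition)
NO-GO = 63.2 + 0.191 = 63.391
spread = NO-GO - GO = 63.391 - 63.02 = 0.3710

0.3710


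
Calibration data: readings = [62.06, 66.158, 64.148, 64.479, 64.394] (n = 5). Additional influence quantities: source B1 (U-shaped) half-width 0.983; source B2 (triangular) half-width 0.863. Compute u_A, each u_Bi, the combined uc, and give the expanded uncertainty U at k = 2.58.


mean = (62.06 + 66.158 + 64.148 + 64.479 + 64.394) / 5 = 64.2478
s = sqrt(sum((x - mean)^2)/(n-1)) = 1.4594623
u_A = s / sqrt(n) = 1.4594623 / sqrt(5) = 0.65269138
u_B1 = 0.983 / sqrt(2) = 0.69508597
u_B2 = 0.863 / sqrt(6) = 0.35231827
uc = sqrt(0.65269138^2 + 0.69508597^2 + 0.35231827^2) = 1.0165032
U = k * uc = 2.58 * 1.0165032
U = 2.6226

2.6226


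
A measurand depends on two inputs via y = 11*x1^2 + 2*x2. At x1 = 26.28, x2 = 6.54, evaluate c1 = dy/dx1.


y = 11*x1^2 + 2*x2
dy/dx1 = 2*11*x1
Evaluate at x1 = 26.28: c1 = 22 * 26.28
c1 = 578.1600

578.1600


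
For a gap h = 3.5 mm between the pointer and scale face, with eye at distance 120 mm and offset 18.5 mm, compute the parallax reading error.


error = h * offset / d
= 3.5 * 18.5 / 120
= 0.5396

0.5396


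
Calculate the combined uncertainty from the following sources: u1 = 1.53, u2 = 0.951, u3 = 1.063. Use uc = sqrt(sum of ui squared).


uc = sqrt(1.53^2 + 0.951^2 + 1.063^2)
uc = sqrt(4.37527)
uc = 2.0917

2.0917


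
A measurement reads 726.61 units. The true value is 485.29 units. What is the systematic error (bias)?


Systematic error = measured - true
= 726.61 - 485.29
= 241.3200

241.3200


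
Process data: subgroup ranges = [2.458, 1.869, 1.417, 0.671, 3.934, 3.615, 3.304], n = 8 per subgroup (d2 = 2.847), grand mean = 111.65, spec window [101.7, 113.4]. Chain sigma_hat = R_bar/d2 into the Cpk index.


R_bar = (2.458 + 1.869 + 1.417 + 0.671 + 3.934 + 3.615 + 3.304) / 7 = 2.4668571
sigma = R_bar / d2 = 2.4668571 / 2.847 = 0.86647597
Cp = (USL - LSL)/(6*sigma) = (113.4 - 101.7)/(6*0.86647597) = 2.2505
Cpu = (113.4 - 111.65)/(3*0.86647597) = 0.6732
Cpl = (111.65 - 101.7)/(3*0.86647597) = 3.8278
Cpk = min(Cpu, Cpl) = 0.6732

0.6732


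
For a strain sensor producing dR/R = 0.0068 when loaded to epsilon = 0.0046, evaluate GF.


GF = (dR/R) / epsilon
= 0.0068 / 0.0046
= 1.4783

1.4783


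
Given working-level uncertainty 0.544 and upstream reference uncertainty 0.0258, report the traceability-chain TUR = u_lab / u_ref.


TUR = u_lab / u_ref
= 0.544 / 0.0258
= 21.0853

21.0853


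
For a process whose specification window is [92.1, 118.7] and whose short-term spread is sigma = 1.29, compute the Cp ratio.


Cp = (USL - LSL) / (6 * sigma)
= (118.7 - 92.1) / (6 * 1.29)
= 26.6000 / 7.7400
= 3.4367

3.4367


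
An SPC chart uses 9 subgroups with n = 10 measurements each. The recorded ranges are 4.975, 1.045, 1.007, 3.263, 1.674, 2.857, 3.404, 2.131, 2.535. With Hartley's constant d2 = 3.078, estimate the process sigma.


R_bar = (4.975 + 1.045 + 1.007 + 3.263 + 1.674 + 2.857 + 3.404 + 2.131 + 2.535) / 9
R_bar = 22.891 / 9 = 2.5434444
sigma_hat = R_bar / d2 = 2.5434444 / 3.078 = 0.8263

0.8263


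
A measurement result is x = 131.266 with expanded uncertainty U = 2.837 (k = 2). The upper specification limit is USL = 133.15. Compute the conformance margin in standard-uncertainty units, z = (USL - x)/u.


u = U / k = 2.837 / 2 = 1.4185
margin = |USL - x| = |133.15 - 131.266| = 1.884
z = margin / u = 1.884 / 1.4185
z = 1.3282

1.3282


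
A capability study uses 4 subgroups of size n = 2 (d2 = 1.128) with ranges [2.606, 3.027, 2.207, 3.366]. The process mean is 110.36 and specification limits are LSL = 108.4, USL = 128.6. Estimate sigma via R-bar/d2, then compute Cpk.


R_bar = (2.606 + 3.027 + 2.207 + 3.366) / 4 = 2.8015
sigma = R_bar / d2 = 2.8015 / 1.128 = 2.4835993
Cp = (USL - LSL)/(6*sigma) = (128.6 - 108.4)/(6*2.4835993) = 1.3556
Cpu = (128.6 - 110.36)/(3*2.4835993) = 2.4481
Cpl = (110.36 - 108.4)/(3*2.4835993) = 0.2631
Cpk = min(Cpu, Cpl) = 0.2631

0.2631


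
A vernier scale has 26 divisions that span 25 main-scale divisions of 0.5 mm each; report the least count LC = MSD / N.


LC = MSD / n_div
= 0.5 / 26
= 0.0192

0.0192


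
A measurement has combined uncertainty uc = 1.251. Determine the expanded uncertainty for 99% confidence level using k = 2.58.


U = k * uc
U = 2.58 * 1.251
U = 3.2276

3.2276


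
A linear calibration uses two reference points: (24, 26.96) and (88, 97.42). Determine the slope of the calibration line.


slope = (y2 - y1) / (x2 - x1)
= (97.42 - 26.96) / (88 - 24)
= 70.4600 / 64
= 1.1009

1.1009


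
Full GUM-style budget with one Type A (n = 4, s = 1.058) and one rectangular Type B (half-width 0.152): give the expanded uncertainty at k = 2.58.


u_A = s / sqrt(n) = 1.058 / sqrt(4) = 0.529
u_B = half_width / sqrt(3) = 0.152 / sqrt(3) = 0.087757241
uc = sqrt(u_A^2 + u_B^2) = sqrt(0.529^2 + 0.087757241^2) = 0.53622974
U = k * uc = 2.58 * 0.53622974
U = 1.3835

1.3835


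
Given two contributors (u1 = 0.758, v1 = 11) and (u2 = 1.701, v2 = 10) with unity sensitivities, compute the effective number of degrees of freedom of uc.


uc = sqrt(u1^2 + u2^2) = sqrt(0.758^2 + 1.701^2) = 1.8622473
v_eff = uc^4 / (u1^4/v1 + u2^4/v2)
= 1.8622473^4 / (0.758^4/11 + 1.701^4/10)
= 12.026781 / 0.86718819
v_eff = 13.8687

13.8687


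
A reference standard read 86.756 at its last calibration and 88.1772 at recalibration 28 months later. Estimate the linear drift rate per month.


rate = (v2 - v1) / months
= (88.1772 - 86.756) / 28
= 1.4212 / 28
= 0.0508

0.0508


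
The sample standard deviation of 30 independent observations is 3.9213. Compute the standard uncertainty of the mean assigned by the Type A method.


u_A = s / sqrt(n)
u_A = 3.9213 / sqrt(30)
u_A = 3.9213 / 5.4772256
u_A = 0.7159

0.7159


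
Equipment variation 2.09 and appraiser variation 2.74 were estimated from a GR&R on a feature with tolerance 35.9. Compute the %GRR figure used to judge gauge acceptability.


GRR = sqrt(EV^2 + AV^2) = sqrt(2.09^2 + 2.74^2) = 3.4461138
%GRR = GRR / tol * 100 = 3.4461138 / 35.9 * 100
%GRR = 9.5992

9.5992


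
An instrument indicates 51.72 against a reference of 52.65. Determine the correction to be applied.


Correction = standard - reading
= 52.65 - 51.72
= 0.9300

0.9300


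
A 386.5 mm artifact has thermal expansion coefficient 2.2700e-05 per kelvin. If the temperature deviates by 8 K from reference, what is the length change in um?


dL = L * alpha * dT
= 386.5 * 2.2700e-05 * 8
= 0.0701884 mm
dL_um = 0.0701884 * 1000 = 70.1884 um

70.1884


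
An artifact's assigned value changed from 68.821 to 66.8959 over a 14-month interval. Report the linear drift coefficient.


rate = (v2 - v1) / months
= (66.8959 - 68.821) / 14
= -1.9251 / 14
= -0.1375

-0.1375


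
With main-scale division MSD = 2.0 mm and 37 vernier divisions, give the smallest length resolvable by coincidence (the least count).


LC = MSD / n_div
= 2.0 / 37
= 0.0541

0.0541


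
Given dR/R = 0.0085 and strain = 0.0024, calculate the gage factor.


GF = (dR/R) / epsilon
= 0.0085 / 0.0024
= 3.5417

3.5417


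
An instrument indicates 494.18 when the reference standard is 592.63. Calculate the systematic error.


Systematic error = measured - true
= 494.18 - 592.63
= -98.4500

-98.4500


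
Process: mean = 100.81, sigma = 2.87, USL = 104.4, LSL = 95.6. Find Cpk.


Cpu = (USL - mean) / (3*sigma) = (104.4 - 100.81) / (3*2.87) = 0.4170
Cpl = (mean - LSL) / (3*sigma) = (100.81 - 95.6) / (3*2.87) = 0.6051
Cpk = min(Cpu, Cpl) = 0.4170

0.4170


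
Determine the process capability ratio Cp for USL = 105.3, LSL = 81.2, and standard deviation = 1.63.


Cp = (USL - LSL) / (6 * sigma)
= (105.3 - 81.2) / (6 * 1.63)
= 24.1000 / 9.7800
= 2.4642

2.4642


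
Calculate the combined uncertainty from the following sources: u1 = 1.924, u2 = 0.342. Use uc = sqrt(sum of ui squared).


uc = sqrt(1.924^2 + 0.342^2)
uc = sqrt(3.81874)
uc = 1.9542

1.9542


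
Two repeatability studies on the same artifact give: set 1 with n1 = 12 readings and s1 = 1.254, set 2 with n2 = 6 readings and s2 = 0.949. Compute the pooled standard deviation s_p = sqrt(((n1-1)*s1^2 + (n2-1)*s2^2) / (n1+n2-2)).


s_p = sqrt(((n1-1)*s1^2 + (n2-1)*s2^2) / (n1+n2-2))
numerator = (12-1)*1.254^2 + (6-1)*0.949^2 = 17.297676 + 4.503005 = 21.800681
denominator = 12 + 6 - 2 = 16
s_p^2 = 21.800681 / 16 = 1.3625426
s_p = sqrt(1.3625426) = 1.1673

1.1673


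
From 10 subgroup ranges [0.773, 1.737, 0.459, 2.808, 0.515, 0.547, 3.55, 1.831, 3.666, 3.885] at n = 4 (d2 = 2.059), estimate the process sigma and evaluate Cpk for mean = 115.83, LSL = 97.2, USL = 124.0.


R_bar = (0.773 + 1.737 + 0.459 + 2.808 + 0.515 + 0.547 + 3.55 + 1.831 + 3.666 + 3.885) / 10 = 1.9771
sigma = R_bar / d2 = 1.9771 / 2.059 = 0.96022341
Cp = (USL - LSL)/(6*sigma) = (124.0 - 97.2)/(6*0.96022341) = 4.6517
Cpu = (124.0 - 115.83)/(3*0.96022341) = 2.8361
Cpl = (115.83 - 97.2)/(3*0.96022341) = 6.4672
Cpk = min(Cpu, Cpl) = 2.8361

2.8361


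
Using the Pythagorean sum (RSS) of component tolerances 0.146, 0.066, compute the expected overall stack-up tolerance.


RSS = sqrt(0.146^2 + 0.066^2)
= sqrt(0.025672)
= 0.1602

0.1602


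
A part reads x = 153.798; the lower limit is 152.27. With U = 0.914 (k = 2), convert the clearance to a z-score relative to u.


u = U / k = 0.914 / 2 = 0.457
margin = |LSL - x| = |152.27 - 153.798| = 1.528
z = margin / u = 1.528 / 0.457
z = 3.3435

3.3435


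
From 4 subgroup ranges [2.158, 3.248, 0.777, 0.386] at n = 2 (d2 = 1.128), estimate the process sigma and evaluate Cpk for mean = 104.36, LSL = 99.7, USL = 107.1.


R_bar = (2.158 + 3.248 + 0.777 + 0.386) / 4 = 1.64225
sigma = R_bar / d2 = 1.64225 / 1.128 = 1.4558954
Cp = (USL - LSL)/(6*sigma) = (107.1 - 99.7)/(6*1.4558954) = 0.8471
Cpu = (107.1 - 104.36)/(3*1.4558954) = 0.6273
Cpl = (104.36 - 99.7)/(3*1.4558954) = 1.0669
Cpk = min(Cpu, Cpl) = 0.6273

0.6273


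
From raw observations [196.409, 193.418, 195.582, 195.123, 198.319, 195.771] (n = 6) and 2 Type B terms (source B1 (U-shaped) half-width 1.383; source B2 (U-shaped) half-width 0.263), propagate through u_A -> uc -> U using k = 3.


mean = (196.409 + 193.418 + 195.582 + 195.123 + 198.319 + 195.771) / 6 = 195.7703333
s = sqrt(sum((x - mean)^2)/(n-1)) = 1.6057135
u_A = s / sqrt(n) = 1.6057135 / sqrt(6) = 0.65552979
u_B1 = 1.383 / sqrt(2) = 0.97792868
u_B2 = 0.263 / sqrt(2) = 0.18596908
uc = sqrt(0.65552979^2 + 0.97792868^2 + 0.18596908^2) = 1.1919095
U = k * uc = 3 * 1.1919095
U = 3.5757

3.5757


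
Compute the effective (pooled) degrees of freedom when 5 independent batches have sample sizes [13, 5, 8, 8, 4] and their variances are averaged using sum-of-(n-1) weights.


nu = sum_i (n_i - 1)
nu = ((13 - 1) + (5 - 1) + (8 - 1) + (8 - 1) + (4 - 1))
nu = 12 + 4 + 7 + 7 + 3
nu = 33

33


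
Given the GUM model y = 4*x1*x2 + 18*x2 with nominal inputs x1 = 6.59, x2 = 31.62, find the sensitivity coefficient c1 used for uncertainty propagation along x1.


y = 4*x1*x2 + 18*x2
dy/dx1 = 4*x2
Evaluate at x2 = 31.62: c1 = 4 * 31.62
c1 = 126.4800

126.4800


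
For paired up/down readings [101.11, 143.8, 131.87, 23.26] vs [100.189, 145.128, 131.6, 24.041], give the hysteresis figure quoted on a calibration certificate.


|101.11 - 100.189| = 0.9210
|143.8 - 145.128| = 1.3280
|131.87 - 131.6| = 0.2700
|23.26 - 24.041| = 0.7810
hysteresis = max(diffs) = 1.3280

1.3280


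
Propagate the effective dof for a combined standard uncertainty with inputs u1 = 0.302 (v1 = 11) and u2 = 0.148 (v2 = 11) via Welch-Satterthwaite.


uc = sqrt(u1^2 + u2^2) = sqrt(0.302^2 + 0.148^2) = 0.33631533
v_eff = uc^4 / (u1^4/v1 + u2^4/v2)
= 0.33631533^4 / (0.302^4/11 + 0.148^4/11)
= 0.01279342 / 0.00079981408
v_eff = 15.9955

15.9955


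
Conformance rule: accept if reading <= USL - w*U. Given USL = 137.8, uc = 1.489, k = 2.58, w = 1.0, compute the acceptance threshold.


U = k * uc = 2.58 * 1.489 = 3.84162
guard band g = w * U = 1.0 * 3.84162 = 3.84162
AL = USL - g = 137.8 - 3.84162
AL = 133.9584

133.9584


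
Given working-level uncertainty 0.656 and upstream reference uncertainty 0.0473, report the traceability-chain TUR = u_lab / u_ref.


TUR = u_lab / u_ref
= 0.656 / 0.0473
= 13.8689

13.8689


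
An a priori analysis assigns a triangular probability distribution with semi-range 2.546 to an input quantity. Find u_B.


u_B = half_width / sqrt(6)
u_B = 2.546 / 2.4494897
u_B = 1.0394

1.0394


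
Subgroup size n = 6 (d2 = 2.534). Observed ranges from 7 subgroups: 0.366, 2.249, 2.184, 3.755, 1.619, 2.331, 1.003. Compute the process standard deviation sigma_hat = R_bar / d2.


R_bar = (0.366 + 2.249 + 2.184 + 3.755 + 1.619 + 2.331 + 1.003) / 7
R_bar = 13.507 / 7 = 1.9295714
sigma_hat = R_bar / d2 = 1.9295714 / 2.534 = 0.7615

0.7615


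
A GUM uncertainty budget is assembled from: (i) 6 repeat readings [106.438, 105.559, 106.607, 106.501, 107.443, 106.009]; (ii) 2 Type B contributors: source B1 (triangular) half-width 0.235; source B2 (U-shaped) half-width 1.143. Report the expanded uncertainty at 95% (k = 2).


mean = (106.438 + 105.559 + 106.607 + 106.501 + 107.443 + 106.009) / 6 = 106.4261667
s = sqrt(sum((x - mean)^2)/(n-1)) = 0.632202
u_A = s / sqrt(n) = 0.632202 / sqrt(6) = 0.25809539
u_B1 = 0.235 / sqrt(6) = 0.095938348
u_B2 = 1.143 / sqrt(2) = 0.80822305
uc = sqrt(0.25809539^2 + 0.095938348^2 + 0.80822305^2) = 0.8538395
U = k * uc = 2 * 0.8538395
U = 1.7077

1.7077


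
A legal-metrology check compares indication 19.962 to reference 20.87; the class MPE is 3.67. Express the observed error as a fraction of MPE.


e = indication - reference = 19.962 - 20.87 = -0.9080
|e| = 0.9080
ratio = |e| / MPE = 0.9080 / 3.67
ratio = 0.2474

0.2474


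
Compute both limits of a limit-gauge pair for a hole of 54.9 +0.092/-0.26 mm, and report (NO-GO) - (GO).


GO = nominal - lower_tol (smallest hole = maximum material condition)
GO = 54.9 - 0.26 = 54.64
NO-GO = nominal + upper_tol (largest hole = least material condition)
NO-GO = 54.9 + 0.092 = 54.992
spread = NO-GO - GO = 54.992 - 54.64 = 0.3520

0.3520
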